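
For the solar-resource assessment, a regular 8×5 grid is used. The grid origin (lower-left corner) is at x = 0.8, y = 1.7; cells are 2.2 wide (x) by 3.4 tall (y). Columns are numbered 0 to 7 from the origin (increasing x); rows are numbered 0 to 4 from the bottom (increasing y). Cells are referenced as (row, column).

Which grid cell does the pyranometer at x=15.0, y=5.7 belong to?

Column index: ⌊(15.0 − 0.8) / 2.2⌋ = ⌊6.455⌋ = 6
Row offset from origin: ⌊(5.7 − 1.7) / 3.4⌋ = ⌊1.176⌋ = 1 → row 1

(1, 6)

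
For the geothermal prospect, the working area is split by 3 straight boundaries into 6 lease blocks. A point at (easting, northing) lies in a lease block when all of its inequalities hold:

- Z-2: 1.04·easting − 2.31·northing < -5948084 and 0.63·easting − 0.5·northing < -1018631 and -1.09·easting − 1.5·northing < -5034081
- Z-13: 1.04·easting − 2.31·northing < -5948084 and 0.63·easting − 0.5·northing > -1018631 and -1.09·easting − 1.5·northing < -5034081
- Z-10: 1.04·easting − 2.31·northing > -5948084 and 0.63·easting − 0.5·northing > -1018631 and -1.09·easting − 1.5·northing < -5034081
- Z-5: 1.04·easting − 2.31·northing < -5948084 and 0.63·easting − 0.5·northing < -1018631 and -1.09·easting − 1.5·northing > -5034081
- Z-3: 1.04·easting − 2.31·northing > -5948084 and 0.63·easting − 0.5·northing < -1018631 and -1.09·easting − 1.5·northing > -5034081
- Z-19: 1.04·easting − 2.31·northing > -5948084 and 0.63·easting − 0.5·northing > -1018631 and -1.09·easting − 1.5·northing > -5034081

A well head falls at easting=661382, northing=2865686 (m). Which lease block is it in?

1.04·661382 − 2.31·2865686 = -5931897.380, which is > -5948084
0.63·661382 − 0.5·2865686 = -1016172.340, which is > -1018631
-1.09·661382 − 1.5·2865686 = -5019435.380, which is > -5034081
This sign pattern matches Z-19.

Z-19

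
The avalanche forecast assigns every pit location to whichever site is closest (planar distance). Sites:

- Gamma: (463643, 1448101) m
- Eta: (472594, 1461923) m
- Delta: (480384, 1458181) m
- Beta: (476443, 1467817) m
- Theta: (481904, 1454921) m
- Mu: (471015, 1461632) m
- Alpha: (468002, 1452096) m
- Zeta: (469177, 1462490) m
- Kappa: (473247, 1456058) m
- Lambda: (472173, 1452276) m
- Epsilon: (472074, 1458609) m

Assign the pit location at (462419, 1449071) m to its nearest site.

Gamma

Squared distances to each site:
Gamma: 2439076.000; Eta: 268704529.000; Delta: 405733325.000; Beta: 548085092.000; Theta: 413887725.000; Mu: 231669937.000; Alpha: 40320514.000; Zeta: 225740125.000; Kappa: 166063753.000; Lambda: 105412541.000; Epsilon: 184192469.000.
Minimum at Gamma.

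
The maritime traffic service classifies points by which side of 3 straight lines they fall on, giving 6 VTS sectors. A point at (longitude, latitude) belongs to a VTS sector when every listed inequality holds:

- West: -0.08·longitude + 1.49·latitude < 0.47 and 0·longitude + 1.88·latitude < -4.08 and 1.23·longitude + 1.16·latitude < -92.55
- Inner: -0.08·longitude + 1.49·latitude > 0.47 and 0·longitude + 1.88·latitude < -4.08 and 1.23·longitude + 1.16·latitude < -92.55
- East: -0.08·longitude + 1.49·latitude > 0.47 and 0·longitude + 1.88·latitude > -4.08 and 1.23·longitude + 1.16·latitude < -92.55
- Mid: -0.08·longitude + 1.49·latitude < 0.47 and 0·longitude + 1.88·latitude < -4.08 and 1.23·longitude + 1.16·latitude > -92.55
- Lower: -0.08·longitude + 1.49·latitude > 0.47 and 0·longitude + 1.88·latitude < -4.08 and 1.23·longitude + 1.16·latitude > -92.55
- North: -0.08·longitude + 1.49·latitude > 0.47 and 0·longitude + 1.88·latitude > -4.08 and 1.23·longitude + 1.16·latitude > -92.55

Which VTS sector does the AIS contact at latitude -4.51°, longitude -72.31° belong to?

-0.08·-72.31 + 1.49·-4.51 = -0.935, which is < 0.47
0·-72.31 + 1.88·-4.51 = -8.479, which is < -4.08
1.23·-72.31 + 1.16·-4.51 = -94.173, which is < -92.55
This sign pattern matches West.

West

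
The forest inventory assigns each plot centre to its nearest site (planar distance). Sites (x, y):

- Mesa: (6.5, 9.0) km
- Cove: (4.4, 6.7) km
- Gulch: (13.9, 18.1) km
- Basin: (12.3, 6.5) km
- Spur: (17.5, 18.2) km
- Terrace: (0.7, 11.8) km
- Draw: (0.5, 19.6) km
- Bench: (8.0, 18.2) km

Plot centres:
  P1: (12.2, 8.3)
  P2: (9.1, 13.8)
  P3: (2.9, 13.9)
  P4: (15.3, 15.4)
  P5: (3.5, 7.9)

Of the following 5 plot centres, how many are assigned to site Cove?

1

P1 → Basin
P2 → Bench
P3 → Terrace
P4 → Gulch
P5 → Cove
1 of the 5 goes to Cove.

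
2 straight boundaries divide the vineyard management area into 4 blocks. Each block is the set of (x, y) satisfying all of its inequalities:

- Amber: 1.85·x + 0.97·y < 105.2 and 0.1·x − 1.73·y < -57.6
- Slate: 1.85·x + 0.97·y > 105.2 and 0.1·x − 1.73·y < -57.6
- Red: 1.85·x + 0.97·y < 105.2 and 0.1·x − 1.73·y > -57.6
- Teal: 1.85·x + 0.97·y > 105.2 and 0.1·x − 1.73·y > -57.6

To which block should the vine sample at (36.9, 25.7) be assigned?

Red

1.85·36.9 + 0.97·25.7 = 93.194, which is < 105.2
0.1·36.9 − 1.73·25.7 = -40.771, which is > -57.6
This sign pattern matches Red.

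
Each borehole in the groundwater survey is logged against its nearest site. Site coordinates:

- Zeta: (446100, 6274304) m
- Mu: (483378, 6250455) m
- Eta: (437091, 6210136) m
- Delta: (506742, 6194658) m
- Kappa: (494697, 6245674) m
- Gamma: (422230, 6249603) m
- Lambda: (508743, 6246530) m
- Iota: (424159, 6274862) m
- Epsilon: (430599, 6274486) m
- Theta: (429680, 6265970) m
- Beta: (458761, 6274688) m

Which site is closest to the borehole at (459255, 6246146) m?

Mu

Squared distances to each site:
Zeta: 965926989.000; Mu: 600486610.000; Eta: 1787962996.000; Delta: 4906029313.000; Kappa: 1256358148.000; Gamma: 1382801474.000; Lambda: 2449209600.000; Iota: 2056337872.000; Epsilon: 1624321936.000; Theta: 1267671601.000; Beta: 814889800.000.
Minimum at Mu.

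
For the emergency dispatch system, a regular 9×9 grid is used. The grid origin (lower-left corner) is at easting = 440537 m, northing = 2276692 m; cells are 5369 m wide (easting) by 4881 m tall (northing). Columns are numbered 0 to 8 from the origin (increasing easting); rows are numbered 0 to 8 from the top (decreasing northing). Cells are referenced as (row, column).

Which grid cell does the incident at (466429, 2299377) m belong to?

Column index: ⌊(466429 − 440537) / 5369⌋ = ⌊4.822⌋ = 4
Row offset from origin: ⌊(2299377 − 2276692) / 4881⌋ = ⌊4.648⌋ = 4 → row 4 (counted from top)

(4, 4)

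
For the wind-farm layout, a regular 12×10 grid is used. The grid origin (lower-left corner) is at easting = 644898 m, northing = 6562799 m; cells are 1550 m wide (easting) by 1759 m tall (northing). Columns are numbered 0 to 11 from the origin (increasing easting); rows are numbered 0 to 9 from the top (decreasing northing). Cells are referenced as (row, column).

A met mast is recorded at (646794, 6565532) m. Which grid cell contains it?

Column index: ⌊(646794 − 644898) / 1550⌋ = ⌊1.223⌋ = 1
Row offset from origin: ⌊(6565532 − 6562799) / 1759⌋ = ⌊1.554⌋ = 1 → row 8 (counted from top)

(8, 1)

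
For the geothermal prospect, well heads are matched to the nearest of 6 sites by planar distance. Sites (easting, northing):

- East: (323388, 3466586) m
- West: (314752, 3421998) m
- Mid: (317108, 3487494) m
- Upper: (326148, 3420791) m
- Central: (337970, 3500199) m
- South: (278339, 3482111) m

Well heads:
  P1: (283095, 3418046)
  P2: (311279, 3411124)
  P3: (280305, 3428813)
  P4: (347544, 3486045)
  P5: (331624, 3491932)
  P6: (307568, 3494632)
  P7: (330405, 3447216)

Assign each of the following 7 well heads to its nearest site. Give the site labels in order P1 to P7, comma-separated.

West, West, West, Central, Central, Mid, East

P1 → West (d²=1017783953.00)
P2 → West (d²=130305605.00)
P3 → West (d²=1233040034.00)
P4 → Central (d²=291997192.00)
P5 → Central (d²=108615005.00)
P6 → Mid (d²=141962644.00)
P7 → East (d²=424435189.00)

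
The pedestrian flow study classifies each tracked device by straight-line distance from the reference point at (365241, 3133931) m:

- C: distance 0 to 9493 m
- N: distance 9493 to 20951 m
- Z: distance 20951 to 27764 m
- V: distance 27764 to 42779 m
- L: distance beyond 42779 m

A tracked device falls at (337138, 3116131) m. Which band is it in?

Distance = √((337138−365241)² + (3116131−3133931)²) = √(789778609.000 + 316840000.000) = 33265.878 m.
27764 ≤ 33265.878 < 42779 → V.

V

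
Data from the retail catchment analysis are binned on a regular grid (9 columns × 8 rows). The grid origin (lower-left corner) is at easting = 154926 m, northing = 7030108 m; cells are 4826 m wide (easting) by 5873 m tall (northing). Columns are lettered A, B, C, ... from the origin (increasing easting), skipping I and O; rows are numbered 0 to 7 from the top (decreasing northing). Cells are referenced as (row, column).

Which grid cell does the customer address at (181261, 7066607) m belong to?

(1, F)

Column index: ⌊(181261 − 154926) / 4826⌋ = ⌊5.457⌋ = 5 → column F
Row offset from origin: ⌊(7066607 − 7030108) / 5873⌋ = ⌊6.215⌋ = 6 → row 1 (counted from top)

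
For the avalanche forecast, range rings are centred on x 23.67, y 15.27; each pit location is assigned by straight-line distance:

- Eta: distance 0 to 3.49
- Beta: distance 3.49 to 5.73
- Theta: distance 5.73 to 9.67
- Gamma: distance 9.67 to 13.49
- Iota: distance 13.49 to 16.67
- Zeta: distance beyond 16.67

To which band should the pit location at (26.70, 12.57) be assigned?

Beta

Distance = √((26.70−23.67)² + (12.57−15.27)²) = √(9.181 + 7.290) = 4.058.
3.49 ≤ 4.058 < 5.73 → Beta.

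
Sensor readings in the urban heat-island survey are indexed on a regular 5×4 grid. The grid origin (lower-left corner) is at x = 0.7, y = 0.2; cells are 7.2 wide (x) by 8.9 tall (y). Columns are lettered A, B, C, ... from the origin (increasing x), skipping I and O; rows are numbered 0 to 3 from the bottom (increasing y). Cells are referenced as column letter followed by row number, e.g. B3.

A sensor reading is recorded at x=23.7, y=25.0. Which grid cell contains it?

D2

Column index: ⌊(23.7 − 0.7) / 7.2⌋ = ⌊3.194⌋ = 3 → column D
Row offset from origin: ⌊(25.0 − 0.2) / 8.9⌋ = ⌊2.787⌋ = 2 → row 2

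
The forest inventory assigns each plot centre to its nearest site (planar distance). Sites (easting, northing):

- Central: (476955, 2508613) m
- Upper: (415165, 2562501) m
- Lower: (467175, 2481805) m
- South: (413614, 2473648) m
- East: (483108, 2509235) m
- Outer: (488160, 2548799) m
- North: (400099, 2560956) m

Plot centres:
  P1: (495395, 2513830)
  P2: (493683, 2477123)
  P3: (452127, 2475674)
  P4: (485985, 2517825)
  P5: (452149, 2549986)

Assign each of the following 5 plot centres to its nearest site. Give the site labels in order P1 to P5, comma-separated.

P1 → East (d²=172084394.00)
P2 → Lower (d²=724595188.00)
P3 → Lower (d²=264031465.00)
P4 → East (d²=82065229.00)
P5 → Outer (d²=1298201090.00)

East, Lower, Lower, East, Outer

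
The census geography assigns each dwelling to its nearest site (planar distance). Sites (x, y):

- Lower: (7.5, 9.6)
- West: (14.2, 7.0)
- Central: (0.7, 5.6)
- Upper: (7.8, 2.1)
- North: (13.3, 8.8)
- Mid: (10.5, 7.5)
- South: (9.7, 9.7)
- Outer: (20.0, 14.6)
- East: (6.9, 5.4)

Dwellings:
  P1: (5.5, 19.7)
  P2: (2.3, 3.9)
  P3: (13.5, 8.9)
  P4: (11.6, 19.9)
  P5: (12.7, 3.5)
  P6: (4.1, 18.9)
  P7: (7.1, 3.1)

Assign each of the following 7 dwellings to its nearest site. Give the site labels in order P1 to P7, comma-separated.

P1 → Lower (d²=106.01)
P2 → Central (d²=5.45)
P3 → North (d²=0.05)
P4 → Outer (d²=98.65)
P5 → West (d²=14.50)
P6 → Lower (d²=98.05)
P7 → Upper (d²=1.49)

Lower, Central, North, Outer, West, Lower, Upper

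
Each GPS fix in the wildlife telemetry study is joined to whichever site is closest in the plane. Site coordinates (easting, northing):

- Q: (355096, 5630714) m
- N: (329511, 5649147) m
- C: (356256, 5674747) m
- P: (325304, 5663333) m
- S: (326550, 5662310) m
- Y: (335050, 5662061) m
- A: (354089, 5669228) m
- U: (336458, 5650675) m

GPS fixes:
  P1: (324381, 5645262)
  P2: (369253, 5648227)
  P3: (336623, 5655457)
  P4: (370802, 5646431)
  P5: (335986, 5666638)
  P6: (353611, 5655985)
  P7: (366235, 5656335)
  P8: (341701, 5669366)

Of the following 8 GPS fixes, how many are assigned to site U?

P1 → N
P2 → Q
P3 → U
P4 → Q
P5 → Y
P6 → A
P7 → A
P8 → Y
1 of the 8 goes to U.

1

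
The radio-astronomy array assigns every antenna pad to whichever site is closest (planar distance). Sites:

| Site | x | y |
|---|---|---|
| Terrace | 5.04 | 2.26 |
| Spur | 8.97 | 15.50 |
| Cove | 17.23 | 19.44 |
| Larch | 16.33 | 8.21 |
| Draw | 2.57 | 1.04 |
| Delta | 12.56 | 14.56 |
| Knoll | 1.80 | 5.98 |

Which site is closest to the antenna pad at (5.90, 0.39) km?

Terrace

Squared distances to each site:
Terrace: 4.236; Spur: 237.737; Cove: 491.271; Larch: 169.937; Draw: 11.511; Delta: 245.144; Knoll: 48.058.
Minimum at Terrace.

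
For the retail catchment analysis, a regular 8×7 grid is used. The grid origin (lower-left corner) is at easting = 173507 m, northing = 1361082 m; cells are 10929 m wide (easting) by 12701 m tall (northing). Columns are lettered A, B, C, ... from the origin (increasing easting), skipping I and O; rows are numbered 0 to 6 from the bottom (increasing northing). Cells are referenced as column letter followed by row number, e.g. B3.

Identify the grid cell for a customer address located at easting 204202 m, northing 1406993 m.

Column index: ⌊(204202 − 173507) / 10929⌋ = ⌊2.809⌋ = 2 → column C
Row offset from origin: ⌊(1406993 − 1361082) / 12701⌋ = ⌊3.615⌋ = 3 → row 3

C3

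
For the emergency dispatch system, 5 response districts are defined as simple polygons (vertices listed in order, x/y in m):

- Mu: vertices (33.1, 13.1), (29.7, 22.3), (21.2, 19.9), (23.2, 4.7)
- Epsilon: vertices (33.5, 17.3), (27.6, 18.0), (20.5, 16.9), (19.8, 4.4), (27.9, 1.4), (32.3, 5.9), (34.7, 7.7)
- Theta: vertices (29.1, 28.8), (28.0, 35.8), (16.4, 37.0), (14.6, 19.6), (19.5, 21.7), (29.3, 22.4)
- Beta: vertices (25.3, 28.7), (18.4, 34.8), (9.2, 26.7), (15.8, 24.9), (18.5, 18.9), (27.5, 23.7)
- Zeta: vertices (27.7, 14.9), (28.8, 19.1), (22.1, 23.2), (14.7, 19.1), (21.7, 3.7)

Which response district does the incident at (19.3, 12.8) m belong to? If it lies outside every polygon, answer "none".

Cast a ray rightward from (19.3, 12.8). For each polygon, the edges (by vertex number in listed order) whose endpoints lie on opposite sides of y = 12.8, where each meets that height, and whether that is right or left of the point:
Mu: 3–4 at x≈22.13 (right), 4–1 at x≈32.75 (right) → 2 crossings.
Epsilon: 3–4 at x≈20.27 (right), 7–1 at x≈34.06 (right) → 2 crossings.
Theta: no edge straddles that height → 0 crossings.
Beta: no edge straddles that height → 0 crossings.
Zeta: 4–5 at x≈17.56 (left), 5–1 at x≈26.57 (right) → 1 crossing.
Only Zeta has an odd count, so the point is inside Zeta.

Zeta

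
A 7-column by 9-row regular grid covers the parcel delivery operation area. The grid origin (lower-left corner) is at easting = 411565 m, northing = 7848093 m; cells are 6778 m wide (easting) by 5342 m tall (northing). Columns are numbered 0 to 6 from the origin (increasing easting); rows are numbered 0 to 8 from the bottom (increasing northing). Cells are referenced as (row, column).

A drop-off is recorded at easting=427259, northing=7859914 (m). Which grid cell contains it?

(2, 2)

Column index: ⌊(427259 − 411565) / 6778⌋ = ⌊2.315⌋ = 2
Row offset from origin: ⌊(7859914 − 7848093) / 5342⌋ = ⌊2.213⌋ = 2 → row 2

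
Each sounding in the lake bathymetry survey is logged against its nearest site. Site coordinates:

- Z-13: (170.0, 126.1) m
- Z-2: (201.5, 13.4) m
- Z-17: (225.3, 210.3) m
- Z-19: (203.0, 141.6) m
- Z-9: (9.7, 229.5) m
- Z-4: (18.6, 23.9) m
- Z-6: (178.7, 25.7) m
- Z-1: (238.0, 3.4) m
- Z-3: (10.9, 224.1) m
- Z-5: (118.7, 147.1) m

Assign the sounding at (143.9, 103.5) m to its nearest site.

Squared distances to each site:
Z-13: 1191.970; Z-2: 11435.770; Z-17: 18032.200; Z-19: 4944.420; Z-9: 33885.640; Z-4: 22036.250; Z-6: 7263.880; Z-1: 18874.820; Z-3: 32233.360; Z-5: 2536.000.
Minimum at Z-13.

Z-13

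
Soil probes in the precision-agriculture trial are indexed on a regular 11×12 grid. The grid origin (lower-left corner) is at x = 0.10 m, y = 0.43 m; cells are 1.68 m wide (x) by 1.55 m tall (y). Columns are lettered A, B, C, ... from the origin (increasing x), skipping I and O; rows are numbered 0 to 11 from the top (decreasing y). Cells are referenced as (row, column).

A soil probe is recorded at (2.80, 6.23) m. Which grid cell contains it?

(8, B)

Column index: ⌊(2.80 − 0.10) / 1.68⌋ = ⌊1.607⌋ = 1 → column B
Row offset from origin: ⌊(6.23 − 0.43) / 1.55⌋ = ⌊3.742⌋ = 3 → row 8 (counted from top)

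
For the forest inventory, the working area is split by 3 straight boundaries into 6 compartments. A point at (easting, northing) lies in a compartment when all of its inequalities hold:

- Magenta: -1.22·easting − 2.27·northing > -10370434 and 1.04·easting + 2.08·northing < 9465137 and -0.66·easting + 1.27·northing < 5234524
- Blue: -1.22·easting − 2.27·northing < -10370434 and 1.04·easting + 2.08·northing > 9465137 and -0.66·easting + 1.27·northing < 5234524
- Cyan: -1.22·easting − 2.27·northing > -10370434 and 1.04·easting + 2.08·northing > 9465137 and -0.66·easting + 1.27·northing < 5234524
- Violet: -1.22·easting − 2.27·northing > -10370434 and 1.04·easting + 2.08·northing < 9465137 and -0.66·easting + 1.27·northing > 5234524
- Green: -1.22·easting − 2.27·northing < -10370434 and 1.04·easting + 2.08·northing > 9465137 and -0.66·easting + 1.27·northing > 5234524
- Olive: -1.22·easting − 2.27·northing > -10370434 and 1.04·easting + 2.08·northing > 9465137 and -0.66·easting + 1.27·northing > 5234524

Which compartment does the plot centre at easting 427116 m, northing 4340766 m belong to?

-1.22·427116 − 2.27·4340766 = -10374620.340, which is < -10370434
1.04·427116 + 2.08·4340766 = 9472993.920, which is > 9465137
-0.66·427116 + 1.27·4340766 = 5230876.260, which is < 5234524
This sign pattern matches Blue.

Blue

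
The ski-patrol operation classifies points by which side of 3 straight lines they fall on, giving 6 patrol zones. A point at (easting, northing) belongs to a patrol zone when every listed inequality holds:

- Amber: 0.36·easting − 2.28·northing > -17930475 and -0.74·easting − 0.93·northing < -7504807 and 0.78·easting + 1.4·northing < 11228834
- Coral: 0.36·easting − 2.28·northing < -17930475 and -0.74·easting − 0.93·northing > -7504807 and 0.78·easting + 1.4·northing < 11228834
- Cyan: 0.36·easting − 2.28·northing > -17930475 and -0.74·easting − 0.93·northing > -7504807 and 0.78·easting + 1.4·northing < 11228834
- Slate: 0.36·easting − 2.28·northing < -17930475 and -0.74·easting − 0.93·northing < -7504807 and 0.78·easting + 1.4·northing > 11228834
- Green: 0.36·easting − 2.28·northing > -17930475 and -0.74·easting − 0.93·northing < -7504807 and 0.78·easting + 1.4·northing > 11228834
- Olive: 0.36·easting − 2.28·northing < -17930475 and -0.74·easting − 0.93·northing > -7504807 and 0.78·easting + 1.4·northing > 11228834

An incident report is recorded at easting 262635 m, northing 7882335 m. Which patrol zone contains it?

0.36·262635 − 2.28·7882335 = -17877175.200, which is > -17930475
-0.74·262635 − 0.93·7882335 = -7524921.450, which is < -7504807
0.78·262635 + 1.4·7882335 = 11240124.300, which is > 11228834
This sign pattern matches Green.

Green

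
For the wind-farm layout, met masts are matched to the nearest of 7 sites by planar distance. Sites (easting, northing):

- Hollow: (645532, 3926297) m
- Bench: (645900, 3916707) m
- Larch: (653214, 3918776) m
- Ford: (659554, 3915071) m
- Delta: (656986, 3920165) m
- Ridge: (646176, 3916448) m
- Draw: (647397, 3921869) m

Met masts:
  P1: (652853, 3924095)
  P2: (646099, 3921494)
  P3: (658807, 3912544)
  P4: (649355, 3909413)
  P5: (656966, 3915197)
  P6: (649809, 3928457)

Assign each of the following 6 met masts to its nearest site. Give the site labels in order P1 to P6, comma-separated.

P1 → Larch (d²=28422082.00)
P2 → Draw (d²=1825429.00)
P3 → Ford (d²=6943738.00)
P4 → Ridge (d²=59597266.00)
P5 → Ford (d²=6713620.00)
P6 → Hollow (d²=22958329.00)

Larch, Draw, Ford, Ridge, Ford, Hollow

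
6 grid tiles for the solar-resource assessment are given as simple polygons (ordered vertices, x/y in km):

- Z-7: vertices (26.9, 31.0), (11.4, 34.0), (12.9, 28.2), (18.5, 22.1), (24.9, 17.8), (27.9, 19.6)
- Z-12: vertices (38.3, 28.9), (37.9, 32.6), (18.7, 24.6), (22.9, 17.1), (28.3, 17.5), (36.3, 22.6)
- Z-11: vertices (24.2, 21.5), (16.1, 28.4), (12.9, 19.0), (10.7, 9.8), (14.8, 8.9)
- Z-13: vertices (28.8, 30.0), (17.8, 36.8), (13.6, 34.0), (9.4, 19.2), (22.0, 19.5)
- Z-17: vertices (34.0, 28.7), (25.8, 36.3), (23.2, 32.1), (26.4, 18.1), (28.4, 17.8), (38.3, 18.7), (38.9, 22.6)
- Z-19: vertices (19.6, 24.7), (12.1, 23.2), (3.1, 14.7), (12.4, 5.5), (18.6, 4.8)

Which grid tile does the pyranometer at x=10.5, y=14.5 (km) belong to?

Z-19

Cast a ray rightward from (10.5, 14.5). For each polygon, the edges (by vertex number in listed order) whose endpoints lie on opposite sides of y = 14.5, where each meets that height, and whether that is right or left of the point:
Z-7: no edge straddles that height → 0 crossings.
Z-12: no edge straddles that height → 0 crossings.
Z-11: 3–4 at x≈11.82 (right), 5–1 at x≈18.98 (right) → 2 crossings.
Z-13: no edge straddles that height → 0 crossings.
Z-17: no edge straddles that height → 0 crossings.
Z-19: 3–4 at x≈3.30 (left), 5–1 at x≈19.09 (right) → 1 crossing.
Only Z-19 has an odd count, so the point is inside Z-19.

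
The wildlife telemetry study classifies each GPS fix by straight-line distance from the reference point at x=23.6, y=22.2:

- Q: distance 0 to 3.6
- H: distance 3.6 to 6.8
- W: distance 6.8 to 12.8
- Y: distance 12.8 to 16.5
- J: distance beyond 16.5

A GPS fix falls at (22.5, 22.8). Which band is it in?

Distance = √((22.5−23.6)² + (22.8−22.2)²) = √(1.210 + 0.360) = 1.253.
0 ≤ 1.253 < 3.6 → Q.

Q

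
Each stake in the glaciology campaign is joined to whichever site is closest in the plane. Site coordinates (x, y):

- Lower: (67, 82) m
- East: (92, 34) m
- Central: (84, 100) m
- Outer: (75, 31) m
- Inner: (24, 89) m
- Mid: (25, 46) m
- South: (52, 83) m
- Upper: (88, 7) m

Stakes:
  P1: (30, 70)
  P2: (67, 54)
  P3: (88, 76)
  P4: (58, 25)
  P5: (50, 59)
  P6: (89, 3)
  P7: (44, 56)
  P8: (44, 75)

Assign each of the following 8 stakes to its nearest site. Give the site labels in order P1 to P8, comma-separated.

Inner, Outer, Lower, Outer, South, Upper, Mid, South

P1 → Inner (d²=397.00)
P2 → Outer (d²=593.00)
P3 → Lower (d²=477.00)
P4 → Outer (d²=325.00)
P5 → South (d²=580.00)
P6 → Upper (d²=17.00)
P7 → Mid (d²=461.00)
P8 → South (d²=128.00)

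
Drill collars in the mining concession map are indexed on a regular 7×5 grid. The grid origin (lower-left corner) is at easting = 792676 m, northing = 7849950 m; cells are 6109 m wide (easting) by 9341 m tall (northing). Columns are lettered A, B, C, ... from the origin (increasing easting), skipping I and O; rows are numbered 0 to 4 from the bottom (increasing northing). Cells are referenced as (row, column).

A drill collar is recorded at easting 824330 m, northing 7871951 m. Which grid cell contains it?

(2, F)

Column index: ⌊(824330 − 792676) / 6109⌋ = ⌊5.182⌋ = 5 → column F
Row offset from origin: ⌊(7871951 − 7849950) / 9341⌋ = ⌊2.355⌋ = 2 → row 2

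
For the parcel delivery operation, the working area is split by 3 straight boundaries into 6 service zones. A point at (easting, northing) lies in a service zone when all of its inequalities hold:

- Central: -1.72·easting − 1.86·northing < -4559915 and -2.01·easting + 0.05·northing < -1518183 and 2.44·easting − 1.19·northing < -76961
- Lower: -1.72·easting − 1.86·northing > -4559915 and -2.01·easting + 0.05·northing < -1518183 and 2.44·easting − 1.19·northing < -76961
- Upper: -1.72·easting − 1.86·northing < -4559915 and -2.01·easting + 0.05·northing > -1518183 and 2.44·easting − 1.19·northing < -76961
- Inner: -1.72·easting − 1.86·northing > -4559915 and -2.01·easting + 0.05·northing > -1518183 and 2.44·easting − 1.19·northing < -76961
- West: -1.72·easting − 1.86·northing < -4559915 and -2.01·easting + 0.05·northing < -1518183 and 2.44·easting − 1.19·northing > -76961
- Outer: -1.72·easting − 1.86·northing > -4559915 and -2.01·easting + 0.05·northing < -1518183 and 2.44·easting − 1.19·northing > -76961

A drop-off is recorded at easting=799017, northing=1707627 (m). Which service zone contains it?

-1.72·799017 − 1.86·1707627 = -4550495.460, which is > -4559915
-2.01·799017 + 0.05·1707627 = -1520642.820, which is < -1518183
2.44·799017 − 1.19·1707627 = -82474.650, which is < -76961
This sign pattern matches Lower.

Lower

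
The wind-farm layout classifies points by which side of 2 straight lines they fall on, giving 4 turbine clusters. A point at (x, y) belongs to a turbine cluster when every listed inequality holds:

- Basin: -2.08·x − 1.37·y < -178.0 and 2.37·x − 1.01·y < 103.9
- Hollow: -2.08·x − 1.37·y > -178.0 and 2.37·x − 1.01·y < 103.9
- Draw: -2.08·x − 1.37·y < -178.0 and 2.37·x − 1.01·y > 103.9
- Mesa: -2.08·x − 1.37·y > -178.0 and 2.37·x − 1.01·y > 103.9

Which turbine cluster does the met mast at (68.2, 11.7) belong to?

-2.08·68.2 − 1.37·11.7 = -157.885, which is > -178.0
2.37·68.2 − 1.01·11.7 = 149.817, which is > 103.9
This sign pattern matches Mesa.

Mesa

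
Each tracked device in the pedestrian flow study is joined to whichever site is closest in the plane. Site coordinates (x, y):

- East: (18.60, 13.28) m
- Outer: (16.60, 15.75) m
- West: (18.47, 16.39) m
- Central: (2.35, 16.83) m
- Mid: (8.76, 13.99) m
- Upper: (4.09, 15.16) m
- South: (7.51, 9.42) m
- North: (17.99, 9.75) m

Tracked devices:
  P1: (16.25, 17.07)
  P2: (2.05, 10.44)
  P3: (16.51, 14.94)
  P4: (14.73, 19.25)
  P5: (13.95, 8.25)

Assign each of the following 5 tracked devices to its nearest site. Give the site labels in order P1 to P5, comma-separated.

P1 → Outer (d²=1.86)
P2 → Upper (d²=26.44)
P3 → Outer (d²=0.66)
P4 → Outer (d²=15.75)
P5 → North (d²=18.57)

Outer, Upper, Outer, Outer, North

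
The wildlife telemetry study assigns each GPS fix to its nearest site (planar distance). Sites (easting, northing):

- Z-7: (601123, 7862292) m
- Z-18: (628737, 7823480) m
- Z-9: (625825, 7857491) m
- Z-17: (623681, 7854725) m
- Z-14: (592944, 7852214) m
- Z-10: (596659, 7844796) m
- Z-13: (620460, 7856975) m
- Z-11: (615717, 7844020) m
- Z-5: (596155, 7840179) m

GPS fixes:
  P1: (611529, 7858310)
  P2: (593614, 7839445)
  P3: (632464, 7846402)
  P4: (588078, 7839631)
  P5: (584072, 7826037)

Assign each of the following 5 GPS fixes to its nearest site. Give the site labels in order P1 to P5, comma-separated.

Z-13, Z-5, Z-17, Z-5, Z-5

P1 → Z-13 (d²=81544986.00)
P2 → Z-5 (d²=6995437.00)
P3 → Z-17 (d²=146413418.00)
P4 → Z-5 (d²=65538233.00)
P5 → Z-5 (d²=345995053.00)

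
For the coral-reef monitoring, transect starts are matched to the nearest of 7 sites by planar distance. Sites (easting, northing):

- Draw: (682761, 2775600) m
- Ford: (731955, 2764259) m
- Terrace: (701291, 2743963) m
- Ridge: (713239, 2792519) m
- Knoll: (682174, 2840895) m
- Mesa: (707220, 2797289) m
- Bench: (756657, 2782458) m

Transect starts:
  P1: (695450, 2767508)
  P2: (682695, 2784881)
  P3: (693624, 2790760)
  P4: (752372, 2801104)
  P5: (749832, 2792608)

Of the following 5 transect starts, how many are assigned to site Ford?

0

P1 → Draw
P2 → Draw
P3 → Mesa
P4 → Bench
P5 → Bench
0 of the 5 go to Ford.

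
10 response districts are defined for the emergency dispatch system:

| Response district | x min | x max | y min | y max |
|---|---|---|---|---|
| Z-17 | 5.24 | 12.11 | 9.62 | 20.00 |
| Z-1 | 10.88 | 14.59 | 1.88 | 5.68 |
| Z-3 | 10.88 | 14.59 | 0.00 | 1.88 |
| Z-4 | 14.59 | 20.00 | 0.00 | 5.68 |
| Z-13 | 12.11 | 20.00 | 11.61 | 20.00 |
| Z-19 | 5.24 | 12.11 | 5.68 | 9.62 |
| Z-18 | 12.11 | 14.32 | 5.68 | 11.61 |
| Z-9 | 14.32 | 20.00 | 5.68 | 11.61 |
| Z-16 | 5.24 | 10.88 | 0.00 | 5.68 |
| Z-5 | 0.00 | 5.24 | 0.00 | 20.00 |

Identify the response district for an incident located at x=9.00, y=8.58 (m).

Z-19

The point has x = 9.00 and y = 8.58.
Only Z-19 satisfies 5.24 ≤ x ≤ 12.11 and 5.68 ≤ y ≤ 9.62.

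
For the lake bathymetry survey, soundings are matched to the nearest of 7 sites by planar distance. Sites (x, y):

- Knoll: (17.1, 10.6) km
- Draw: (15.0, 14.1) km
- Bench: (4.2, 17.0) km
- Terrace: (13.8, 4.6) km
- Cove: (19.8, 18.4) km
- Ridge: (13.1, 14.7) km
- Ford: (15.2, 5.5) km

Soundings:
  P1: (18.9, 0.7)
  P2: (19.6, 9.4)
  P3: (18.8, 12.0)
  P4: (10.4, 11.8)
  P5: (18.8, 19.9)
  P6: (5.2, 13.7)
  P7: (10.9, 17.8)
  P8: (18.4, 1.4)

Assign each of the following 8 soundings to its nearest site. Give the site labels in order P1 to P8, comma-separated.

Ford, Knoll, Knoll, Ridge, Cove, Bench, Ridge, Ford

P1 → Ford (d²=36.73)
P2 → Knoll (d²=7.69)
P3 → Knoll (d²=4.85)
P4 → Ridge (d²=15.70)
P5 → Cove (d²=3.25)
P6 → Bench (d²=11.89)
P7 → Ridge (d²=14.45)
P8 → Ford (d²=27.05)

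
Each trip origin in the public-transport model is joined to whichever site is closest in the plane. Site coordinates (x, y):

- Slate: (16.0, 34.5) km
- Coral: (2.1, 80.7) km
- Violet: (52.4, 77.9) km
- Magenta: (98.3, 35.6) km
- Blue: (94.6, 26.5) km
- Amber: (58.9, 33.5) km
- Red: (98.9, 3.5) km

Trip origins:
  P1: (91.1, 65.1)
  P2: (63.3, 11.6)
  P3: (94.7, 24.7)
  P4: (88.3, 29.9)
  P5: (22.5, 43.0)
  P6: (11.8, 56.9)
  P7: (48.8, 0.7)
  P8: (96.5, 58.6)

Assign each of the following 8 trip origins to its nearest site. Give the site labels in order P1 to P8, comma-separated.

Magenta, Amber, Blue, Blue, Slate, Slate, Amber, Magenta

P1 → Magenta (d²=922.09)
P2 → Amber (d²=498.97)
P3 → Blue (d²=3.25)
P4 → Blue (d²=51.25)
P5 → Slate (d²=114.50)
P6 → Slate (d²=519.40)
P7 → Amber (d²=1177.85)
P8 → Magenta (d²=532.24)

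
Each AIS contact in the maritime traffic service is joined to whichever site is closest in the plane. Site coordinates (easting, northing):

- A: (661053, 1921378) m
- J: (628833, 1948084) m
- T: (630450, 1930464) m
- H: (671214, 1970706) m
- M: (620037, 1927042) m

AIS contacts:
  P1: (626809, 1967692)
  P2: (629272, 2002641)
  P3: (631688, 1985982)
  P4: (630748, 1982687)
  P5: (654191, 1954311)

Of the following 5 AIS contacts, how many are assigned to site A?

0

P1 → J
P2 → H
P3 → J
P4 → J
P5 → H
0 of the 5 go to A.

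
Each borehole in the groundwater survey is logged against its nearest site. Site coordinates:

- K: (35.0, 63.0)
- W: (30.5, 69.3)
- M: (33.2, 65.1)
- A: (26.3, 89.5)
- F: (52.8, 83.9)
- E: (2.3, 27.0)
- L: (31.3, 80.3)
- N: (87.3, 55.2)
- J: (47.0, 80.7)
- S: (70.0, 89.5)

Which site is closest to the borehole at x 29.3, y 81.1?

L

Squared distances to each site:
K: 360.100; W: 140.680; M: 271.210; A: 79.560; F: 560.090; E: 3655.810; L: 4.640; N: 4034.810; J: 313.450; S: 1727.050.
Minimum at L.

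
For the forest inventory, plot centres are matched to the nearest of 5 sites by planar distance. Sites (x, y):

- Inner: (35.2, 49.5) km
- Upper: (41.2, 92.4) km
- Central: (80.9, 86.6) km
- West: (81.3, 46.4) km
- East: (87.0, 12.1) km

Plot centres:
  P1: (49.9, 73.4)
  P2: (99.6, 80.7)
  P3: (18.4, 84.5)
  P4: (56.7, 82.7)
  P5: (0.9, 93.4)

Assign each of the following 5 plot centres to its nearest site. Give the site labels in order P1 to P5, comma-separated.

P1 → Upper (d²=436.69)
P2 → Central (d²=384.50)
P3 → Upper (d²=582.25)
P4 → Upper (d²=334.34)
P5 → Upper (d²=1625.09)

Upper, Central, Upper, Upper, Upper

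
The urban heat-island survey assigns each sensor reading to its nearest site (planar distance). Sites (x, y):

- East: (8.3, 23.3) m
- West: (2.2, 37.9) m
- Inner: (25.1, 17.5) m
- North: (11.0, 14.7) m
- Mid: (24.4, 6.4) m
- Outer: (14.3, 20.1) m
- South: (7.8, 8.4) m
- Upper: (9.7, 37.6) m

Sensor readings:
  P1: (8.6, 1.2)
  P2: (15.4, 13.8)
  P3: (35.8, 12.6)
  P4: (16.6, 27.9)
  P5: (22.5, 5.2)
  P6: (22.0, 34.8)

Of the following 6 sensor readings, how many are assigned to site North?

1

P1 → South
P2 → North
P3 → Inner
P4 → Outer
P5 → Mid
P6 → Upper
1 of the 6 goes to North.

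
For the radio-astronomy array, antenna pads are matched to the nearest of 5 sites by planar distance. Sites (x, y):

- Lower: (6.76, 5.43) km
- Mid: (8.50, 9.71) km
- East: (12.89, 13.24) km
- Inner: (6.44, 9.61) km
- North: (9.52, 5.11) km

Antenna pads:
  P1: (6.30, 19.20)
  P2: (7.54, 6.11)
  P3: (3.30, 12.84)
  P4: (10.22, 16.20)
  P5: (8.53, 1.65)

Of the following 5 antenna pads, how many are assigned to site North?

1

P1 → East
P2 → Lower
P3 → Inner
P4 → East
P5 → North
1 of the 5 goes to North.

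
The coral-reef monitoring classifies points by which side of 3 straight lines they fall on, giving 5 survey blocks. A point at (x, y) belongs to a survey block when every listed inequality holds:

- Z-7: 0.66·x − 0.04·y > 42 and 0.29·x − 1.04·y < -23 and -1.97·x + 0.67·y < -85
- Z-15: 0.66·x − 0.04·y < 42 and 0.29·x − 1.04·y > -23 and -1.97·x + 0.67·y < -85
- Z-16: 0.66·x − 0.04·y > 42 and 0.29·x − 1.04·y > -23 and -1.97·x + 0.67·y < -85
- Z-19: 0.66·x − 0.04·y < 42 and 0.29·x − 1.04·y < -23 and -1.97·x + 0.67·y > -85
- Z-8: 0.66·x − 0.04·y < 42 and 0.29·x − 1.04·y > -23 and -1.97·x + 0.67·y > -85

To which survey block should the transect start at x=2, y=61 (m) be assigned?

Z-19

0.66·2 − 0.04·61 = -1.120, which is < 42
0.29·2 − 1.04·61 = -62.860, which is < -23
-1.97·2 + 0.67·61 = 36.930, which is > -85
This sign pattern matches Z-19.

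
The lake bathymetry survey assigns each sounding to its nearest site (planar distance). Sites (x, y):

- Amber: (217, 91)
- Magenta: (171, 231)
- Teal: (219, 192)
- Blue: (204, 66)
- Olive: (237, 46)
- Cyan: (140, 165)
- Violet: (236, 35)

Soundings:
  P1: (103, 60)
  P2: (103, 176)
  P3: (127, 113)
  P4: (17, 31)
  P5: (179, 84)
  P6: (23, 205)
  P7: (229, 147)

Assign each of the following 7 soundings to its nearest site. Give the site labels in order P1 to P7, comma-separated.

Blue, Cyan, Cyan, Cyan, Blue, Cyan, Teal

P1 → Blue (d²=10237.00)
P2 → Cyan (d²=1490.00)
P3 → Cyan (d²=2873.00)
P4 → Cyan (d²=33085.00)
P5 → Blue (d²=949.00)
P6 → Cyan (d²=15289.00)
P7 → Teal (d²=2125.00)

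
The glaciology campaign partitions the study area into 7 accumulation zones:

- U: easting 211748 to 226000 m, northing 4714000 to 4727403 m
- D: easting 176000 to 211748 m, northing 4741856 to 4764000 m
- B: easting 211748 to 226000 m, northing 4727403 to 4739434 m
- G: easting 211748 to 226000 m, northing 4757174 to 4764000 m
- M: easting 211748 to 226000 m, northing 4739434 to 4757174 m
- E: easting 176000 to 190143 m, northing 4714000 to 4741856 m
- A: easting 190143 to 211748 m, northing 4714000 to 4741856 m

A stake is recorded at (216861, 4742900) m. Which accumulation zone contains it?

The point has easting = 216861 and northing = 4742900.
Only M satisfies 211748 ≤ easting ≤ 226000 and 4739434 ≤ northing ≤ 4757174.

M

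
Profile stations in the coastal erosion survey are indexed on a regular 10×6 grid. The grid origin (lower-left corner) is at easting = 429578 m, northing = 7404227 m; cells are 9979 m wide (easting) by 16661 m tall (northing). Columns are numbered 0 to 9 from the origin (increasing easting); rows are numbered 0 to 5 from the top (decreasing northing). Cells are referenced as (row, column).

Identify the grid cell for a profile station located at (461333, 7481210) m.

(1, 3)

Column index: ⌊(461333 − 429578) / 9979⌋ = ⌊3.182⌋ = 3
Row offset from origin: ⌊(7481210 − 7404227) / 16661⌋ = ⌊4.621⌋ = 4 → row 1 (counted from top)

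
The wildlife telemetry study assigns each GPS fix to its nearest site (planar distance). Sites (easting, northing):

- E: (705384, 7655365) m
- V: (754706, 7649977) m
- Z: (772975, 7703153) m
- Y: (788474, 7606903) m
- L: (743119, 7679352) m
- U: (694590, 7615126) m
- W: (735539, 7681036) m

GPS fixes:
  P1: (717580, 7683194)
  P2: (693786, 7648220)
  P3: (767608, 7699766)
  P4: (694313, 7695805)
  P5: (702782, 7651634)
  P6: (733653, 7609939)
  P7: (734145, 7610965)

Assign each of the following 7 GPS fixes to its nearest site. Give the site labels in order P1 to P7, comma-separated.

W, E, Z, E, E, U, U

P1 → W (d²=327182645.00)
P2 → E (d²=185564629.00)
P3 → Z (d²=40276458.00)
P4 → E (d²=1757960641.00)
P5 → E (d²=20690765.00)
P6 → U (d²=1552822938.00)
P7 → U (d²=1581911946.00)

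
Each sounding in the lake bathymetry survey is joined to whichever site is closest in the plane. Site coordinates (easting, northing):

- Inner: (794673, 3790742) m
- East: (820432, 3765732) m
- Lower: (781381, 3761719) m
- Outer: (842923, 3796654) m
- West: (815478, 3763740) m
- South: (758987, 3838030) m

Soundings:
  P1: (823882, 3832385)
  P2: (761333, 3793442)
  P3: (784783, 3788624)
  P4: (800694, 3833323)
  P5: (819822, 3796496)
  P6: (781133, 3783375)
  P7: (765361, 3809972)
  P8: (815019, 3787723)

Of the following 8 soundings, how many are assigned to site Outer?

2

P1 → Outer
P2 → Inner
P3 → Inner
P4 → South
P5 → Outer
P6 → Inner
P7 → South
P8 → Inner
2 of the 8 go to Outer.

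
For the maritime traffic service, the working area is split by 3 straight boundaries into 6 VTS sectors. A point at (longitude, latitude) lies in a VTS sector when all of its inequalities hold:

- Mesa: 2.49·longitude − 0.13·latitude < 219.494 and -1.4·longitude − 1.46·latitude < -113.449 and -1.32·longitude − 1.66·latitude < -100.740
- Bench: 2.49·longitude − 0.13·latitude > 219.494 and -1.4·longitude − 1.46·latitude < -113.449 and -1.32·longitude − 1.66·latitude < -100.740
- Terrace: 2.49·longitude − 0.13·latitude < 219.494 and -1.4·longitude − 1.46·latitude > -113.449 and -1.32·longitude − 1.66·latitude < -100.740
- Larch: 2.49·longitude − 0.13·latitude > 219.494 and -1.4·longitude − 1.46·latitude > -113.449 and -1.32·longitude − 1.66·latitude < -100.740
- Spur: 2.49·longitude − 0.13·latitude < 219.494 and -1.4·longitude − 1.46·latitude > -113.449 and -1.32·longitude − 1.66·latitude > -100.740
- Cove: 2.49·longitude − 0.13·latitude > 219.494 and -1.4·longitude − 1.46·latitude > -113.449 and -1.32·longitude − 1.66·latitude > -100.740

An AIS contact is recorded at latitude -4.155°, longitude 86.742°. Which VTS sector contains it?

Mesa

2.49·86.742 − 0.13·-4.155 = 216.528, which is < 219.494
-1.4·86.742 − 1.46·-4.155 = -115.373, which is < -113.449
-1.32·86.742 − 1.66·-4.155 = -107.602, which is < -100.740
This sign pattern matches Mesa.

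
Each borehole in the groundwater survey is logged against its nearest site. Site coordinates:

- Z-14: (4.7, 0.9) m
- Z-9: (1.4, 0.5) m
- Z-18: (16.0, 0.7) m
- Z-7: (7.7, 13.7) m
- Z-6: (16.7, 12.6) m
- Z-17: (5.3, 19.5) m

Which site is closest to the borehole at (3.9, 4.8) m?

Z-14

Squared distances to each site:
Z-14: 15.850; Z-9: 24.740; Z-18: 163.220; Z-7: 93.650; Z-6: 224.680; Z-17: 218.050.
Minimum at Z-14.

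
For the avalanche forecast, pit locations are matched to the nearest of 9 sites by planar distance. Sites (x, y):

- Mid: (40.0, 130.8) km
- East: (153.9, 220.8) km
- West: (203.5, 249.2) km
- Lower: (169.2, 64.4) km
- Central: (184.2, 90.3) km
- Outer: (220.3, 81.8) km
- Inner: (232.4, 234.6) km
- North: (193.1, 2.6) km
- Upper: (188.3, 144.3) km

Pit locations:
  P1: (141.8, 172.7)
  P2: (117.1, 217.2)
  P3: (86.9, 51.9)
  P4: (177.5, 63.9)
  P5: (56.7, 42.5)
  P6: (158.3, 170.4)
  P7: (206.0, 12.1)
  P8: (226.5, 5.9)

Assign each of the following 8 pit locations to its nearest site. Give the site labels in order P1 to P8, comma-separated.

East, East, Lower, Lower, Mid, Upper, North, North

P1 → East (d²=2460.02)
P2 → East (d²=1367.20)
P3 → Lower (d²=6929.54)
P4 → Lower (d²=69.14)
P5 → Mid (d²=8075.78)
P6 → Upper (d²=1581.21)
P7 → North (d²=256.66)
P8 → North (d²=1126.45)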